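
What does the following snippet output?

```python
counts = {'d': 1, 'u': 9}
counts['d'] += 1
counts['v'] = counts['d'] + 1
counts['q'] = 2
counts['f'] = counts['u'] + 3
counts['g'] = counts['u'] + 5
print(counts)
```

counts['d'] = 1+1 = 2 → {'d': 2, 'u': 9}
counts['v'] = counts['d']+1 = 3 → {'d': 2, 'u': 9, 'v': 3}
counts['q'] = 2 → {'d': 2, 'u': 9, 'v': 3, 'q': 2}
counts['f'] = counts['u']+3 = 12 → {'d': 2, 'u': 9, 'v': 3, 'q': 2, 'f': 12}
counts['g'] = counts['u']+5 = 14 → {'d': 2, 'u': 9, 'v': 3, 'q': 2, 'f': 12, 'g': 14}

{'d': 2, 'u': 9, 'v': 3, 'q': 2, 'f': 12, 'g': 14}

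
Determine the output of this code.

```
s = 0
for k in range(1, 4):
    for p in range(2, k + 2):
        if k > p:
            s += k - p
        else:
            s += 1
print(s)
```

k=1,p=2: not 1>2, s = 0+1 = 1
k=2,p=2: not 2>2, s = 1+1 = 2
k=2,p=3: not 2>3, s = 2+1 = 3
k=3,p=2: 3>2, s = 3+1 = 4
k=3,p=3: not 3>3, s = 4+1 = 5
k=3,p=4: not 3>4, s = 5+1 = 6

6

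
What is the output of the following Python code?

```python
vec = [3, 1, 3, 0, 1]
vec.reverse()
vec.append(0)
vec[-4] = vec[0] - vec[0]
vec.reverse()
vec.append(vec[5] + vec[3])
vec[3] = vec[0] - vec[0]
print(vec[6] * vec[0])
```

0

reverse → [1, 0, 3, 1, 3]
append 0 → [1, 0, 3, 1, 3, 0]
vec[-4] = vec[0]-vec[0] = 1-1 = 0 → [1, 0, 0, 1, 3, 0]
reverse → [0, 3, 1, 0, 0, 1]
append vec[5]+vec[3] = 1+0 = 1 → [0, 3, 1, 0, 0, 1, 1]
vec[3] = vec[0]-vec[0] = 0-0 = 0 → [0, 3, 1, 0, 0, 1, 1]
vec[6]*vec[0] = 1*0 = 0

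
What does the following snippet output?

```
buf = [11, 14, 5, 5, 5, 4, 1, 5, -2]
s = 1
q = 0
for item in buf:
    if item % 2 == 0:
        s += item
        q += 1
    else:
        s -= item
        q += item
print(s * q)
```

-525

item=11: not even, s = 1-11 = -10; q=11
item=14: even, s = (-10)+14 = 4; q=12
item=5: not even, s = 4-5 = -1; q=17
item=5: not even, s = (-1)-5 = -6; q=22
item=5: not even, s = (-6)-5 = -11; q=27
item=4: even, s = (-11)+4 = -7; q=28
item=1: not even, s = (-7)-1 = -8; q=29
item=5: not even, s = (-8)-5 = -13; q=34
item=-2: even, s = (-13)+(-2) = -15; q=35
s*q = (-15)*35 = -525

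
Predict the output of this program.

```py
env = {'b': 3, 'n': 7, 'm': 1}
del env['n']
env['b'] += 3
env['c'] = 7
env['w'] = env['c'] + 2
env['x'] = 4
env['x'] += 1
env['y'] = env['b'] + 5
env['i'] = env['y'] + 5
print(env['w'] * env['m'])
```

9

del 'n' → {'b': 3, 'm': 1}
env['b'] = 3+3 = 6 → {'b': 6, 'm': 1}
env['c'] = 7 → {'b': 6, 'm': 1, 'c': 7}
env['w'] = env['c']+2 = 9 → {'b': 6, 'm': 1, 'c': 7, 'w': 9}
env['x'] = 4 → {'b': 6, 'm': 1, 'c': 7, 'w': 9, 'x': 4}
env['x'] = 4+1 = 5 → {'b': 6, 'm': 1, 'c': 7, 'w': 9, 'x': 5}
env['y'] = env['b']+5 = 11 → {'b': 6, 'm': 1, 'c': 7, 'w': 9, 'x': 5, 'y': 11}
env['i'] = env['y']+5 = 16 → {'b': 6, 'm': 1, 'c': 7, 'w': 9, 'x': 5, 'y': 11, 'i': 16}
env['w']*env['m'] = 9*1 = 9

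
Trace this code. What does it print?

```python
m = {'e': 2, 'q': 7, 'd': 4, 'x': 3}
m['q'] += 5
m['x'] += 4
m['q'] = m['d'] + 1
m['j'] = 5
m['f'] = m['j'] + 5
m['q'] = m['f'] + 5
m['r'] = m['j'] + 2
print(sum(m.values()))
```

50

m['q'] = 7+5 = 12 → {'e': 2, 'q': 12, 'd': 4, 'x': 3}
m['x'] = 3+4 = 7 → {'e': 2, 'q': 12, 'd': 4, 'x': 7}
m['q'] = m['d']+1 = 5 → {'e': 2, 'q': 5, 'd': 4, 'x': 7}
m['j'] = 5 → {'e': 2, 'q': 5, 'd': 4, 'x': 7, 'j': 5}
m['f'] = m['j']+5 = 10 → {'e': 2, 'q': 5, 'd': 4, 'x': 7, 'j': 5, 'f': 10}
m['q'] = m['f']+5 = 15 → {'e': 2, 'q': 15, 'd': 4, 'x': 7, 'j': 5, 'f': 10}
m['r'] = m['j']+2 = 7 → {'e': 2, 'q': 15, 'd': 4, 'x': 7, 'j': 5, 'f': 10, 'r': 7}
sum of values = 50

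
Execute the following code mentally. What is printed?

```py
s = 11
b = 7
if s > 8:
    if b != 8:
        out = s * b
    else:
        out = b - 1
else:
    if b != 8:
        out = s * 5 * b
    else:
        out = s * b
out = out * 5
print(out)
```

s=11, b=7
s > 8 is True; b != 8 is True
→ out = s * b = 77
out = 77*5 = 385

385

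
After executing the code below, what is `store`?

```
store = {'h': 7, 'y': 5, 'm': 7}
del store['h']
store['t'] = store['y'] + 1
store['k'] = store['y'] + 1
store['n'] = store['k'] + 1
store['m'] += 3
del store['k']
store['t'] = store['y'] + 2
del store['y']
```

{'m': 10, 't': 7, 'n': 7}

del 'h' → {'y': 5, 'm': 7}
store['t'] = store['y']+1 = 6 → {'y': 5, 'm': 7, 't': 6}
store['k'] = store['y']+1 = 6 → {'y': 5, 'm': 7, 't': 6, 'k': 6}
store['n'] = store['k']+1 = 7 → {'y': 5, 'm': 7, 't': 6, 'k': 6, 'n': 7}
store['m'] = 7+3 = 10 → {'y': 5, 'm': 10, 't': 6, 'k': 6, 'n': 7}
del 'k' → {'y': 5, 'm': 10, 't': 6, 'n': 7}
store['t'] = store['y']+2 = 7 → {'y': 5, 'm': 10, 't': 7, 'n': 7}
del 'y' → {'m': 10, 't': 7, 'n': 7}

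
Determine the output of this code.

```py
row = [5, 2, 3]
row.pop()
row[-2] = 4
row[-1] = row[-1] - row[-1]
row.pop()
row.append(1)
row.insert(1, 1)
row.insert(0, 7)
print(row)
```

[7, 4, 1, 1]

pop() removes 3 → [5, 2]
row[-2] = 4 → [4, 2]
row[-1] = row[-1]-row[-1] = 2-2 = 0 → [4, 0]
pop() removes 0 → [4]
append 1 → [4, 1]
insert 1 at 1 → [4, 1, 1]
insert 7 at 0 → [7, 4, 1, 1]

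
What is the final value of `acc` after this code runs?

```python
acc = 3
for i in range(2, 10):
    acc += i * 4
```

179

i=2: acc = 3+2*4 = 11
i=3: acc = 11+3*4 = 23
i=4: acc = 23+4*4 = 39
i=5: acc = 39+5*4 = 59
i=6: acc = 59+6*4 = 83
i=7: acc = 83+7*4 = 111
i=8: acc = 111+8*4 = 143
i=9: acc = 143+9*4 = 179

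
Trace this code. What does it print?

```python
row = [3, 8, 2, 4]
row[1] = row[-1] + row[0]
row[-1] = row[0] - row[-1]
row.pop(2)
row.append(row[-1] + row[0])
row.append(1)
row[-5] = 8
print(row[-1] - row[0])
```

-7

row[1] = row[-1]+row[0] = 4+3 = 7 → [3, 7, 2, 4]
row[-1] = row[0]-row[-1] = 3-4 = -1 → [3, 7, 2, -1]
pop(2) removes 2 → [3, 7, -1]
append row[-1]+row[0] = (-1)+3 = 2 → [3, 7, -1, 2]
append 1 → [3, 7, -1, 2, 1]
row[-5] = 8 → [8, 7, -1, 2, 1]
row[-1]-row[0] = 1-8 = -7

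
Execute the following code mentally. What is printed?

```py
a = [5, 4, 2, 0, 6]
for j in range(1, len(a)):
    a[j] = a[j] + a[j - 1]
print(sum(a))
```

j=1: a[1] = 4+5 = 9 → [5, 9, 2, 0, 6]
j=2: a[2] = 2+9 = 11 → [5, 9, 11, 0, 6]
j=3: a[3] = 0+11 = 11 → [5, 9, 11, 11, 6]
j=4: a[4] = 6+11 = 17 → [5, 9, 11, 11, 17]
sum = 53

53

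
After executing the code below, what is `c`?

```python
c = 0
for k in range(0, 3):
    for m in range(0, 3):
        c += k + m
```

k=0,m=0: c = 0+0 = 0
k=0,m=1: c = 0+1 = 1
k=0,m=2: c = 1+2 = 3
k=1,m=0: c = 3+1 = 4
k=1,m=1: c = 4+2 = 6
k=1,m=2: c = 6+3 = 9
k=2,m=0: c = 9+2 = 11
k=2,m=1: c = 11+3 = 14
k=2,m=2: c = 14+4 = 18

18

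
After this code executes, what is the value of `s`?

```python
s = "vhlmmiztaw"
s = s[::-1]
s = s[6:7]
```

reverse → 'watzimmlhv'
slice [6:7] → 'm'

'm'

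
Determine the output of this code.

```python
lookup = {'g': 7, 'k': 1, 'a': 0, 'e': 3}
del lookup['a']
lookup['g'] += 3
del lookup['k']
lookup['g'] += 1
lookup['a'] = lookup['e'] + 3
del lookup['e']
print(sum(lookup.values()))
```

17

del 'a' → {'g': 7, 'k': 1, 'e': 3}
lookup['g'] = 7+3 = 10 → {'g': 10, 'k': 1, 'e': 3}
del 'k' → {'g': 10, 'e': 3}
lookup['g'] = 10+1 = 11 → {'g': 11, 'e': 3}
lookup['a'] = lookup['e']+3 = 6 → {'g': 11, 'e': 3, 'a': 6}
del 'e' → {'g': 11, 'a': 6}
sum of values = 17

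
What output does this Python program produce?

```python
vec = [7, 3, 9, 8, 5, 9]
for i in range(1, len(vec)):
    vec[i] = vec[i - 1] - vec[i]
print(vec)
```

i=1: vec[1] = 7-3 = 4 → [7, 4, 9, 8, 5, 9]
i=2: vec[2] = 4-9 = -5 → [7, 4, -5, 8, 5, 9]
i=3: vec[3] = (-5)-8 = -13 → [7, 4, -5, -13, 5, 9]
i=4: vec[4] = (-13)-5 = -18 → [7, 4, -5, -13, -18, 9]
i=5: vec[5] = (-18)-9 = -27 → [7, 4, -5, -13, -18, -27]

[7, 4, -5, -13, -18, -27]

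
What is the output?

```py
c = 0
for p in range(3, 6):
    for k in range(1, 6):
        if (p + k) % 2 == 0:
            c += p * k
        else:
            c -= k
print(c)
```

75

p=3,k=1: even sum, c = 0+3 = 3
p=3,k=2: odd sum, c = 3-2 = 1
p=3,k=3: even sum, c = 1+9 = 10
p=3,k=4: odd sum, c = 10-4 = 6
p=3,k=5: even sum, c = 6+15 = 21
p=4,k=1: odd sum, c = 21-1 = 20
p=4,k=2: even sum, c = 20+8 = 28
p=4,k=3: odd sum, c = 28-3 = 25
p=4,k=4: even sum, c = 25+16 = 41
p=4,k=5: odd sum, c = 41-5 = 36
p=5,k=1: even sum, c = 36+5 = 41
p=5,k=2: odd sum, c = 41-2 = 39
p=5,k=3: even sum, c = 39+15 = 54
p=5,k=4: odd sum, c = 54-4 = 50
p=5,k=5: even sum, c = 50+25 = 75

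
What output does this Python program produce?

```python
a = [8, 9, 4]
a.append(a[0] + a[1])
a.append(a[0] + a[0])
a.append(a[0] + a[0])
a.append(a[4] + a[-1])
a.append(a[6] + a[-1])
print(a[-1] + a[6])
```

append a[0]+a[1] = 8+9 = 17 → [8, 9, 4, 17]
append a[0]+a[0] = 8+8 = 16 → [8, 9, 4, 17, 16]
append a[0]+a[0] = 8+8 = 16 → [8, 9, 4, 17, 16, 16]
append a[4]+a[-1] = 16+16 = 32 → [8, 9, 4, 17, 16, 16, 32]
append a[6]+a[-1] = 32+32 = 64 → [8, 9, 4, 17, 16, 16, 32, 64]
a[-1]+a[6] = 64+32 = 96

96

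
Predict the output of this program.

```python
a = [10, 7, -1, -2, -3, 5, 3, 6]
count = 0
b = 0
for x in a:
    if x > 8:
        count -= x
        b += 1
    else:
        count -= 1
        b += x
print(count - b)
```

x=10: >8, count = 0-10 = -10; b=1
x=7: not >8, count = (-10)-1 = -11; b=8
x=-1: not >8, count = (-11)-1 = -12; b=7
x=-2: not >8, count = (-12)-1 = -13; b=5
x=-3: not >8, count = (-13)-1 = -14; b=2
x=5: not >8, count = (-14)-1 = -15; b=7
x=3: not >8, count = (-15)-1 = -16; b=10
x=6: not >8, count = (-16)-1 = -17; b=16
count-b = (-17)-16 = -33

-33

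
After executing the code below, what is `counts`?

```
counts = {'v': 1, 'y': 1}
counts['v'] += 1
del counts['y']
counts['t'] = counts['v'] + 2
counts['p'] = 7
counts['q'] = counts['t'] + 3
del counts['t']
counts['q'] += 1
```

counts['v'] = 1+1 = 2 → {'v': 2, 'y': 1}
del 'y' → {'v': 2}
counts['t'] = counts['v']+2 = 4 → {'v': 2, 't': 4}
counts['p'] = 7 → {'v': 2, 't': 4, 'p': 7}
counts['q'] = counts['t']+3 = 7 → {'v': 2, 't': 4, 'p': 7, 'q': 7}
del 't' → {'v': 2, 'p': 7, 'q': 7}
counts['q'] = 7+1 = 8 → {'v': 2, 'p': 7, 'q': 8}

{'v': 2, 'p': 7, 'q': 8}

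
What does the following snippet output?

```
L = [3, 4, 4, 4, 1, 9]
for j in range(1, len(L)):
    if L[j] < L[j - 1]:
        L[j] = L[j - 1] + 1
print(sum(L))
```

29

j=1: 4>=3, unchanged → [3, 4, 4, 4, 1, 9]
j=2: 4>=4, unchanged → [3, 4, 4, 4, 1, 9]
j=3: 4>=4, unchanged → [3, 4, 4, 4, 1, 9]
j=4: 1<4, L[4] = 4+1 = 5 → [3, 4, 4, 4, 5, 9]
j=5: 9>=5, unchanged → [3, 4, 4, 4, 5, 9]
sum = 29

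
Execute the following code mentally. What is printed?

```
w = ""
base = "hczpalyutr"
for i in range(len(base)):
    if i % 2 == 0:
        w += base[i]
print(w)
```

hzayt

i=0: add 'h' → 'h'
i=1: skip
i=2: add 'z' → 'hz'
i=3: skip
i=4: add 'a' → 'hza'
i=5: skip
i=6: add 'y' → 'hzay'
i=7: skip
i=8: add 't' → 'hzayt'
i=9: skip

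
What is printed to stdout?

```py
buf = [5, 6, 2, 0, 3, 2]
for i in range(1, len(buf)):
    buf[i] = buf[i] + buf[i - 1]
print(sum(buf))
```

i=1: buf[1] = 6+5 = 11 → [5, 11, 2, 0, 3, 2]
i=2: buf[2] = 2+11 = 13 → [5, 11, 13, 0, 3, 2]
i=3: buf[3] = 0+13 = 13 → [5, 11, 13, 13, 3, 2]
i=4: buf[4] = 3+13 = 16 → [5, 11, 13, 13, 16, 2]
i=5: buf[5] = 2+16 = 18 → [5, 11, 13, 13, 16, 18]
sum = 76

76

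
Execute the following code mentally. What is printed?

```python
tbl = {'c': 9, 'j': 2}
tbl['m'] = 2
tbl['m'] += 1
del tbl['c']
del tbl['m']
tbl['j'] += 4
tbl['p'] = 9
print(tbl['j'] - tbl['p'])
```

tbl['m'] = 2 → {'c': 9, 'j': 2, 'm': 2}
tbl['m'] = 2+1 = 3 → {'c': 9, 'j': 2, 'm': 3}
del 'c' → {'j': 2, 'm': 3}
del 'm' → {'j': 2}
tbl['j'] = 2+4 = 6 → {'j': 6}
tbl['p'] = 9 → {'j': 6, 'p': 9}
tbl['j']-tbl['p'] = 6-9 = -3

-3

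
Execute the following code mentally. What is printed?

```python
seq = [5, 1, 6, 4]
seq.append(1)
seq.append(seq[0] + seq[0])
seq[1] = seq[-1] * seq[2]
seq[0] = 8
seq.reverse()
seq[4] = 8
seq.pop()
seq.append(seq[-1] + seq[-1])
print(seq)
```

[10, 1, 4, 6, 8, 16]

append 1 → [5, 1, 6, 4, 1]
append seq[0]+seq[0] = 5+5 = 10 → [5, 1, 6, 4, 1, 10]
seq[1] = seq[-1]*seq[2] = 10*6 = 60 → [5, 60, 6, 4, 1, 10]
seq[0] = 8 → [8, 60, 6, 4, 1, 10]
reverse → [10, 1, 4, 6, 60, 8]
seq[4] = 8 → [10, 1, 4, 6, 8, 8]
pop() removes 8 → [10, 1, 4, 6, 8]
append seq[-1]+seq[-1] = 8+8 = 16 → [10, 1, 4, 6, 8, 16]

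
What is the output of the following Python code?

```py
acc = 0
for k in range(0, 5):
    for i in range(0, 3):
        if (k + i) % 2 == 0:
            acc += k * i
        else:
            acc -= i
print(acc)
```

k=0,i=0: even sum, acc = 0+0 = 0
k=0,i=1: odd sum, acc = 0-1 = -1
k=0,i=2: even sum, acc = (-1)+0 = -1
k=1,i=0: odd sum, acc = (-1)-0 = -1
k=1,i=1: even sum, acc = (-1)+1 = 0
k=1,i=2: odd sum, acc = 0-2 = -2
k=2,i=0: even sum, acc = (-2)+0 = -2
k=2,i=1: odd sum, acc = (-2)-1 = -3
k=2,i=2: even sum, acc = (-3)+4 = 1
k=3,i=0: odd sum, acc = 1-0 = 1
k=3,i=1: even sum, acc = 1+3 = 4
k=3,i=2: odd sum, acc = 4-2 = 2
k=4,i=0: even sum, acc = 2+0 = 2
k=4,i=1: odd sum, acc = 2-1 = 1
k=4,i=2: even sum, acc = 1+8 = 9

9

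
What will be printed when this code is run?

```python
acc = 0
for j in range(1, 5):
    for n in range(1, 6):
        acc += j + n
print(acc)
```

110

j=1,n=1: acc = 0+2 = 2
j=1,n=2: acc = 2+3 = 5
j=1,n=3: acc = 5+4 = 9
j=1,n=4: acc = 9+5 = 14
j=1,n=5: acc = 14+6 = 20
j=2,n=1: acc = 20+3 = 23
j=2,n=2: acc = 23+4 = 27
j=2,n=3: acc = 27+5 = 32
j=2,n=4: acc = 32+6 = 38
j=2,n=5: acc = 38+7 = 45
j=3,n=1: acc = 45+4 = 49
j=3,n=2: acc = 49+5 = 54
j=3,n=3: acc = 54+6 = 60
j=3,n=4: acc = 60+7 = 67
j=3,n=5: acc = 67+8 = 75
j=4,n=1: acc = 75+5 = 80
j=4,n=2: acc = 80+6 = 86
j=4,n=3: acc = 86+7 = 93
j=4,n=4: acc = 93+8 = 101
j=4,n=5: acc = 101+9 = 110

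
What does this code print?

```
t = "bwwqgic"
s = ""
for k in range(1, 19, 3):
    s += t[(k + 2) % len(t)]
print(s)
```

k=1: add t[3]='q' → 'q'
k=4: add t[6]='c' → 'qc'
k=7: add t[2]='w' → 'qcw'
k=10: add t[5]='i' → 'qcwi'
k=13: add t[1]='w' → 'qcwiw'
k=16: add t[4]='g' → 'qcwiwg'

qcwiwg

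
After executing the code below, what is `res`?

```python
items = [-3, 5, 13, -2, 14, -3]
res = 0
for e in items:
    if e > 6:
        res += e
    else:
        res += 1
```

e=-3: not >6, res = 0+1 = 1
e=5: not >6, res = 1+1 = 2
e=13: >6, res = 2+13 = 15
e=-2: not >6, res = 15+1 = 16
e=14: >6, res = 16+14 = 30
e=-3: not >6, res = 30+1 = 31

31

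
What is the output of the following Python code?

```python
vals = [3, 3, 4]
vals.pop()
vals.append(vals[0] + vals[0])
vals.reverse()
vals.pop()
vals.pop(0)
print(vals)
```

[3]

pop() removes 4 → [3, 3]
append vals[0]+vals[0] = 3+3 = 6 → [3, 3, 6]
reverse → [6, 3, 3]
pop() removes 3 → [6, 3]
pop(0) removes 6 → [3]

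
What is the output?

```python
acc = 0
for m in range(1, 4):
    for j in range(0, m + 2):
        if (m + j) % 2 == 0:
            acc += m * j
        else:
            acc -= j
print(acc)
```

5

m=1,j=0: odd sum, acc = 0-0 = 0
m=1,j=1: even sum, acc = 0+1 = 1
m=1,j=2: odd sum, acc = 1-2 = -1
m=2,j=0: even sum, acc = (-1)+0 = -1
m=2,j=1: odd sum, acc = (-1)-1 = -2
m=2,j=2: even sum, acc = (-2)+4 = 2
m=2,j=3: odd sum, acc = 2-3 = -1
m=3,j=0: odd sum, acc = (-1)-0 = -1
m=3,j=1: even sum, acc = (-1)+3 = 2
m=3,j=2: odd sum, acc = 2-2 = 0
m=3,j=3: even sum, acc = 0+9 = 9
m=3,j=4: odd sum, acc = 9-4 = 5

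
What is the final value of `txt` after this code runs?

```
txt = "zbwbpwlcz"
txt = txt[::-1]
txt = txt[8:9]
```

'z'

reverse → 'zclwpbwbz'
slice [8:9] → 'z'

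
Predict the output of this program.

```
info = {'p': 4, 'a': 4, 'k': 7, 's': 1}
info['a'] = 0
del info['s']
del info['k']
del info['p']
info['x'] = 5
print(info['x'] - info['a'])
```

info['a'] = 0 → {'p': 4, 'a': 0, 'k': 7, 's': 1}
del 's' → {'p': 4, 'a': 0, 'k': 7}
del 'k' → {'p': 4, 'a': 0}
del 'p' → {'a': 0}
info['x'] = 5 → {'a': 0, 'x': 5}
info['x']-info['a'] = 5-0 = 5

5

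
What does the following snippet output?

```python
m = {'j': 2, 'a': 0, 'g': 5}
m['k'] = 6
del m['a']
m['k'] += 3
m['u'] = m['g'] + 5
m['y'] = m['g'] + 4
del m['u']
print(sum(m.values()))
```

25

m['k'] = 6 → {'j': 2, 'a': 0, 'g': 5, 'k': 6}
del 'a' → {'j': 2, 'g': 5, 'k': 6}
m['k'] = 6+3 = 9 → {'j': 2, 'g': 5, 'k': 9}
m['u'] = m['g']+5 = 10 → {'j': 2, 'g': 5, 'k': 9, 'u': 10}
m['y'] = m['g']+4 = 9 → {'j': 2, 'g': 5, 'k': 9, 'u': 10, 'y': 9}
del 'u' → {'j': 2, 'g': 5, 'k': 9, 'y': 9}
sum of values = 25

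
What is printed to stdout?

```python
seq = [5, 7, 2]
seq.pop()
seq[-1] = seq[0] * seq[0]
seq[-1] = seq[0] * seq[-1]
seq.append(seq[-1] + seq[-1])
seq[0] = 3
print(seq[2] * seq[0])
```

pop() removes 2 → [5, 7]
seq[-1] = seq[0]*seq[0] = 5*5 = 25 → [5, 25]
seq[-1] = seq[0]*seq[-1] = 5*25 = 125 → [5, 125]
append seq[-1]+seq[-1] = 125+125 = 250 → [5, 125, 250]
seq[0] = 3 → [3, 125, 250]
seq[2]*seq[0] = 250*3 = 750

750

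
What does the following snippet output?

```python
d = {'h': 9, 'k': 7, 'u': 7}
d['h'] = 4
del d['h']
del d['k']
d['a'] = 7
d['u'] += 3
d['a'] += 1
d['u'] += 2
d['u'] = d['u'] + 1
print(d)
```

{'u': 13, 'a': 8}

d['h'] = 4 → {'h': 4, 'k': 7, 'u': 7}
del 'h' → {'k': 7, 'u': 7}
del 'k' → {'u': 7}
d['a'] = 7 → {'u': 7, 'a': 7}
d['u'] = 7+3 = 10 → {'u': 10, 'a': 7}
d['a'] = 7+1 = 8 → {'u': 10, 'a': 8}
d['u'] = 10+2 = 12 → {'u': 12, 'a': 8}
d['u'] = d['u']+1 = 13 → {'u': 13, 'a': 8}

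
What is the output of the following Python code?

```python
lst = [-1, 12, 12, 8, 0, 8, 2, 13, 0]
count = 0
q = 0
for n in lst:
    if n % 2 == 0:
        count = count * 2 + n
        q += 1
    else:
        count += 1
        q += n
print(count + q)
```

n=-1: not even, count = 0+1 = 1; q=-1
n=12: even, count = 1*2+12 = 14; q=0
n=12: even, count = 14*2+12 = 40; q=1
n=8: even, count = 40*2+8 = 88; q=2
n=0: even, count = 88*2+0 = 176; q=3
n=8: even, count = 176*2+8 = 360; q=4
n=2: even, count = 360*2+2 = 722; q=5
n=13: not even, count = 722+1 = 723; q=18
n=0: even, count = 723*2+0 = 1446; q=19
count+q = 1446+19 = 1465

1465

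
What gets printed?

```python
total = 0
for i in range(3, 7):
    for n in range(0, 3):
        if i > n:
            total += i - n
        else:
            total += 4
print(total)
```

i=3,n=0: 3>0, total = 0+3 = 3
i=3,n=1: 3>1, total = 3+2 = 5
i=3,n=2: 3>2, total = 5+1 = 6
i=4,n=0: 4>0, total = 6+4 = 10
i=4,n=1: 4>1, total = 10+3 = 13
i=4,n=2: 4>2, total = 13+2 = 15
i=5,n=0: 5>0, total = 15+5 = 20
i=5,n=1: 5>1, total = 20+4 = 24
i=5,n=2: 5>2, total = 24+3 = 27
i=6,n=0: 6>0, total = 27+6 = 33
i=6,n=1: 6>1, total = 33+5 = 38
i=6,n=2: 6>2, total = 38+4 = 42

42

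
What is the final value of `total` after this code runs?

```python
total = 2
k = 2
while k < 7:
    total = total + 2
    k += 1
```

12

k=2: total = 2+2 = 4
k=3: total = 4+2 = 6
k=4: total = 6+2 = 8
k=5: total = 8+2 = 10
k=6: total = 10+2 = 12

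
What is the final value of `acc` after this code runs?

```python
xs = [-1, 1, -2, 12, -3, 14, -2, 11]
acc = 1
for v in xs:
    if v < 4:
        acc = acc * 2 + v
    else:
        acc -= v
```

v=-1: <4, acc = 1*2+(-1) = 1
v=1: <4, acc = 1*2+1 = 3
v=-2: <4, acc = 3*2+(-2) = 4
v=12: not <4, acc = 4-12 = -8
v=-3: <4, acc = (-8)*2+(-3) = -19
v=14: not <4, acc = (-19)-14 = -33
v=-2: <4, acc = (-33)*2+(-2) = -68
v=11: not <4, acc = (-68)-11 = -79

-79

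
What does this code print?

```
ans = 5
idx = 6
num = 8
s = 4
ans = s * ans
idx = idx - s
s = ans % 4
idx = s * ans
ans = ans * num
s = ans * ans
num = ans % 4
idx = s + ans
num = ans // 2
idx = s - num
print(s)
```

ans = 4*5 = 20
idx = 6-4 = 2
s = 20%4 = 0
idx = 0*20 = 0
ans = 20*8 = 160
s = 160*160 = 25600
num = 160%4 = 0
idx = 25600+160 = 25760
num = 160//2 = 80
idx = 25600-80 = 25520

25600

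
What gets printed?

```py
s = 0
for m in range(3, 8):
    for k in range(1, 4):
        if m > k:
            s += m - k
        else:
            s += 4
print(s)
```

m=3,k=1: 3>1, s = 0+2 = 2
m=3,k=2: 3>2, s = 2+1 = 3
m=3,k=3: not 3>3, s = 3+4 = 7
m=4,k=1: 4>1, s = 7+3 = 10
m=4,k=2: 4>2, s = 10+2 = 12
m=4,k=3: 4>3, s = 12+1 = 13
m=5,k=1: 5>1, s = 13+4 = 17
m=5,k=2: 5>2, s = 17+3 = 20
m=5,k=3: 5>3, s = 20+2 = 22
m=6,k=1: 6>1, s = 22+5 = 27
m=6,k=2: 6>2, s = 27+4 = 31
m=6,k=3: 6>3, s = 31+3 = 34
m=7,k=1: 7>1, s = 34+6 = 40
m=7,k=2: 7>2, s = 40+5 = 45
m=7,k=3: 7>3, s = 45+4 = 49

49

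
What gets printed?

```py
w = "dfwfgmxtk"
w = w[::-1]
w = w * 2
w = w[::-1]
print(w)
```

reverse → 'ktxmgfwfd'
repeat ×2 → 'ktxmgfwfdktxmgfwfd'
reverse → 'dfwfgmxtkdfwfgmxtk'

dfwfgmxtkdfwfgmxtk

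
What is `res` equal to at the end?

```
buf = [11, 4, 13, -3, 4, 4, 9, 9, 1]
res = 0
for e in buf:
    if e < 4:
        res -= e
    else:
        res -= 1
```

e=11: not <4, res = 0-1 = -1
e=4: not <4, res = (-1)-1 = -2
e=13: not <4, res = (-2)-1 = -3
e=-3: <4, res = (-3)-(-3) = 0
e=4: not <4, res = 0-1 = -1
e=4: not <4, res = (-1)-1 = -2
e=9: not <4, res = (-2)-1 = -3
e=9: not <4, res = (-3)-1 = -4
e=1: <4, res = (-4)-1 = -5

-5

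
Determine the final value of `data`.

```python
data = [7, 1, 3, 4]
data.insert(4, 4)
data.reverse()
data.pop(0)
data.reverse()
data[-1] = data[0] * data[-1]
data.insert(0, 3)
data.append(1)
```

insert 4 at 4 → [7, 1, 3, 4, 4]
reverse → [4, 4, 3, 1, 7]
pop(0) removes 4 → [4, 3, 1, 7]
reverse → [7, 1, 3, 4]
data[-1] = data[0]*data[-1] = 7*4 = 28 → [7, 1, 3, 28]
insert 3 at 0 → [3, 7, 1, 3, 28]
append 1 → [3, 7, 1, 3, 28, 1]

[3, 7, 1, 3, 28, 1]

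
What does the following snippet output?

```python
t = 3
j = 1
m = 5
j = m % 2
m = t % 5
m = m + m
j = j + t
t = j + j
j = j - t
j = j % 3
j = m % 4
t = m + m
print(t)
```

j = 5%2 = 1
m = 3%5 = 3
m = 3+3 = 6
j = 1+3 = 4
t = 4+4 = 8
j = 4-8 = -4
j = (-4)%3 = 2
j = 6%4 = 2
t = 6+6 = 12

12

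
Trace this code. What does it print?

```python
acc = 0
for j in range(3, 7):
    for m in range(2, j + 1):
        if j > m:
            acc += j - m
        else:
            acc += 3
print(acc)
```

32

j=3,m=2: 3>2, acc = 0+1 = 1
j=3,m=3: not 3>3, acc = 1+3 = 4
j=4,m=2: 4>2, acc = 4+2 = 6
j=4,m=3: 4>3, acc = 6+1 = 7
j=4,m=4: not 4>4, acc = 7+3 = 10
j=5,m=2: 5>2, acc = 10+3 = 13
j=5,m=3: 5>3, acc = 13+2 = 15
j=5,m=4: 5>4, acc = 15+1 = 16
j=5,m=5: not 5>5, acc = 16+3 = 19
j=6,m=2: 6>2, acc = 19+4 = 23
j=6,m=3: 6>3, acc = 23+3 = 26
j=6,m=4: 6>4, acc = 26+2 = 28
j=6,m=5: 6>5, acc = 28+1 = 29
j=6,m=6: not 6>6, acc = 29+3 = 32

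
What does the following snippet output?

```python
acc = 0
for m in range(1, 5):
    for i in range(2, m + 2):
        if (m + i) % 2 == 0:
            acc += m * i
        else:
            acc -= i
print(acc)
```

18

m=1,i=2: odd sum, acc = 0-2 = -2
m=2,i=2: even sum, acc = (-2)+4 = 2
m=2,i=3: odd sum, acc = 2-3 = -1
m=3,i=2: odd sum, acc = (-1)-2 = -3
m=3,i=3: even sum, acc = (-3)+9 = 6
m=3,i=4: odd sum, acc = 6-4 = 2
m=4,i=2: even sum, acc = 2+8 = 10
m=4,i=3: odd sum, acc = 10-3 = 7
m=4,i=4: even sum, acc = 7+16 = 23
m=4,i=5: odd sum, acc = 23-5 = 18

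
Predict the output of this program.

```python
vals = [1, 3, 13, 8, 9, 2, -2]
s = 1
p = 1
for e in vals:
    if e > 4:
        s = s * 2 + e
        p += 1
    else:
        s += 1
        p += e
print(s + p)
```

111

e=1: not >4, s = 1+1 = 2; p=2
e=3: not >4, s = 2+1 = 3; p=5
e=13: >4, s = 3*2+13 = 19; p=6
e=8: >4, s = 19*2+8 = 46; p=7
e=9: >4, s = 46*2+9 = 101; p=8
e=2: not >4, s = 101+1 = 102; p=10
e=-2: not >4, s = 102+1 = 103; p=8
s+p = 103+8 = 111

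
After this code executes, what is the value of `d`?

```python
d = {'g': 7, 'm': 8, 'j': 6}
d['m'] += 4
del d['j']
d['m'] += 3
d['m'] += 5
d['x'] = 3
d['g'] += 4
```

d['m'] = 8+4 = 12 → {'g': 7, 'm': 12, 'j': 6}
del 'j' → {'g': 7, 'm': 12}
d['m'] = 12+3 = 15 → {'g': 7, 'm': 15}
d['m'] = 15+5 = 20 → {'g': 7, 'm': 20}
d['x'] = 3 → {'g': 7, 'm': 20, 'x': 3}
d['g'] = 7+4 = 11 → {'g': 11, 'm': 20, 'x': 3}

{'g': 11, 'm': 20, 'x': 3}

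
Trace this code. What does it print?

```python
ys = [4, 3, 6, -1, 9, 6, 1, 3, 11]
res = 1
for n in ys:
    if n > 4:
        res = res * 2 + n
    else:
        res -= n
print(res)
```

11

n=4: not >4, res = 1-4 = -3
n=3: not >4, res = (-3)-3 = -6
n=6: >4, res = (-6)*2+6 = -6
n=-1: not >4, res = (-6)-(-1) = -5
n=9: >4, res = (-5)*2+9 = -1
n=6: >4, res = (-1)*2+6 = 4
n=1: not >4, res = 4-1 = 3
n=3: not >4, res = 3-3 = 0
n=11: >4, res = 0*2+11 = 11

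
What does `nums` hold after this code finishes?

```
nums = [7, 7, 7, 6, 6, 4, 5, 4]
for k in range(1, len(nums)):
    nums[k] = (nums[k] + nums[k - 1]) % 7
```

[7, 0, 0, 6, 5, 2, 0, 4]

k=1: nums[1] = (7+7)%7 = 0 → [7, 0, 7, 6, 6, 4, 5, 4]
k=2: nums[2] = (7+0)%7 = 0 → [7, 0, 0, 6, 6, 4, 5, 4]
k=3: nums[3] = (6+0)%7 = 6 → [7, 0, 0, 6, 6, 4, 5, 4]
k=4: nums[4] = (6+6)%7 = 5 → [7, 0, 0, 6, 5, 4, 5, 4]
k=5: nums[5] = (4+5)%7 = 2 → [7, 0, 0, 6, 5, 2, 5, 4]
k=6: nums[6] = (5+2)%7 = 0 → [7, 0, 0, 6, 5, 2, 0, 4]
k=7: nums[7] = (4+0)%7 = 4 → [7, 0, 0, 6, 5, 2, 0, 4]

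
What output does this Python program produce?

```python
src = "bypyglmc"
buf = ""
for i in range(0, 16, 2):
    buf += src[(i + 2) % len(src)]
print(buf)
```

pgmbpgmb

i=0: add src[2]='p' → 'p'
i=2: add src[4]='g' → 'pg'
i=4: add src[6]='m' → 'pgm'
i=6: add src[0]='b' → 'pgmb'
i=8: add src[2]='p' → 'pgmbp'
i=10: add src[4]='g' → 'pgmbpg'
i=12: add src[6]='m' → 'pgmbpgm'
i=14: add src[0]='b' → 'pgmbpgmb'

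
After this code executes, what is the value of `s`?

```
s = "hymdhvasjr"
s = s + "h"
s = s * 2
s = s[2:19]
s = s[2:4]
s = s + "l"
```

'hvl'

+ 'h' → 'hymdhvasjrh'
repeat ×2 → 'hymdhvasjrhhymdhvasjrh'
slice [2:19] → 'mdhvasjrhhymdhvas'
slice [2:4] → 'hv'
+ 'l' → 'hvl'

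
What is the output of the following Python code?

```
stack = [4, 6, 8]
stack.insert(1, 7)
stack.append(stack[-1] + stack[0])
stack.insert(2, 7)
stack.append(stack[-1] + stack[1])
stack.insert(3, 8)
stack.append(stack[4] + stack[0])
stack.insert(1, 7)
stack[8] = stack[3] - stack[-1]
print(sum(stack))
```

insert 7 at 1 → [4, 7, 6, 8]
append stack[-1]+stack[0] = 8+4 = 12 → [4, 7, 6, 8, 12]
insert 7 at 2 → [4, 7, 7, 6, 8, 12]
append stack[-1]+stack[1] = 12+7 = 19 → [4, 7, 7, 6, 8, 12, 19]
insert 8 at 3 → [4, 7, 7, 8, 6, 8, 12, 19]
append stack[4]+stack[0] = 6+4 = 10 → [4, 7, 7, 8, 6, 8, 12, 19, 10]
insert 7 at 1 → [4, 7, 7, 7, 8, 6, 8, 12, 19, 10]
stack[8] = stack[3]-stack[-1] = 7-10 = -3 → [4, 7, 7, 7, 8, 6, 8, 12, -3, 10]
sum = 66

66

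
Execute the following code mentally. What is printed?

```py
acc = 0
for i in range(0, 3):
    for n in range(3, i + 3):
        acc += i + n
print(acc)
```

i=1,n=3: acc = 0+4 = 4
i=2,n=3: acc = 4+5 = 9
i=2,n=4: acc = 9+6 = 15

15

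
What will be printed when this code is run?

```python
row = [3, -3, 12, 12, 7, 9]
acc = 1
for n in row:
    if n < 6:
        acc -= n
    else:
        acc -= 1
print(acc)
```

-3

n=3: <6, acc = 1-3 = -2
n=-3: <6, acc = (-2)-(-3) = 1
n=12: not <6, acc = 1-1 = 0
n=12: not <6, acc = 0-1 = -1
n=7: not <6, acc = (-1)-1 = -2
n=9: not <6, acc = (-2)-1 = -3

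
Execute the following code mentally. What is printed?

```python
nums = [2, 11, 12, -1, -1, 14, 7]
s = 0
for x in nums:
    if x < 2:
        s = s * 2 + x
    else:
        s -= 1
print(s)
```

-17

x=2: not <2, s = 0-1 = -1
x=11: not <2, s = (-1)-1 = -2
x=12: not <2, s = (-2)-1 = -3
x=-1: <2, s = (-3)*2+(-1) = -7
x=-1: <2, s = (-7)*2+(-1) = -15
x=14: not <2, s = (-15)-1 = -16
x=7: not <2, s = (-16)-1 = -17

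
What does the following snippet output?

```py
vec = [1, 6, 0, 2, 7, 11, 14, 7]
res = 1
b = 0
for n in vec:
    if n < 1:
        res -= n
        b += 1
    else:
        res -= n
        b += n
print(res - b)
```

n=1: not <1, res = 1-1 = 0; b=1
n=6: not <1, res = 0-6 = -6; b=7
n=0: <1, res = (-6)-0 = -6; b=8
n=2: not <1, res = (-6)-2 = -8; b=10
n=7: not <1, res = (-8)-7 = -15; b=17
n=11: not <1, res = (-15)-11 = -26; b=28
n=14: not <1, res = (-26)-14 = -40; b=42
n=7: not <1, res = (-40)-7 = -47; b=49
res-b = (-47)-49 = -96

-96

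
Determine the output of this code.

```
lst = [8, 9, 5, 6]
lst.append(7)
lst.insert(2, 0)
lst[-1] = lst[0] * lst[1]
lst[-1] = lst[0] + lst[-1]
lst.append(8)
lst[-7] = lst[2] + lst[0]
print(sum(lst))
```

116

append 7 → [8, 9, 5, 6, 7]
insert 0 at 2 → [8, 9, 0, 5, 6, 7]
lst[-1] = lst[0]*lst[1] = 8*9 = 72 → [8, 9, 0, 5, 6, 72]
lst[-1] = lst[0]+lst[-1] = 8+72 = 80 → [8, 9, 0, 5, 6, 80]
append 8 → [8, 9, 0, 5, 6, 80, 8]
lst[-7] = lst[2]+lst[0] = 0+8 = 8 → [8, 9, 0, 5, 6, 80, 8]
sum = 116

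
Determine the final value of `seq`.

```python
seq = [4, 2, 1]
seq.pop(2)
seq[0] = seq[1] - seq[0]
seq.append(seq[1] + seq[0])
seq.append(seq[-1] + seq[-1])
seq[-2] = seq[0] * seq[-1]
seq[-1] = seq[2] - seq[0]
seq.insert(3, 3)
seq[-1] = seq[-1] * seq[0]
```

[-2, 2, 0, 3, -4]

pop(2) removes 1 → [4, 2]
seq[0] = seq[1]-seq[0] = 2-4 = -2 → [-2, 2]
append seq[1]+seq[0] = 2+(-2) = 0 → [-2, 2, 0]
append seq[-1]+seq[-1] = 0+0 = 0 → [-2, 2, 0, 0]
seq[-2] = seq[0]*seq[-1] = (-2)*0 = 0 → [-2, 2, 0, 0]
seq[-1] = seq[2]-seq[0] = 0-(-2) = 2 → [-2, 2, 0, 2]
insert 3 at 3 → [-2, 2, 0, 3, 2]
seq[-1] = seq[-1]*seq[0] = 2*(-2) = -4 → [-2, 2, 0, 3, -4]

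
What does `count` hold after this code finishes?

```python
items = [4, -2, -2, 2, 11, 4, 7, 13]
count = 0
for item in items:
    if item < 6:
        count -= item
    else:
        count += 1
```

-3

item=4: <6, count = 0-4 = -4
item=-2: <6, count = (-4)-(-2) = -2
item=-2: <6, count = (-2)-(-2) = 0
item=2: <6, count = 0-2 = -2
item=11: not <6, count = (-2)+1 = -1
item=4: <6, count = (-1)-4 = -5
item=7: not <6, count = (-5)+1 = -4
item=13: not <6, count = (-4)+1 = -3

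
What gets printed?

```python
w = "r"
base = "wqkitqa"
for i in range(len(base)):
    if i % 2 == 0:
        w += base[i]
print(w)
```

rwkta

i=0: add 'w' → 'rw'
i=1: skip
i=2: add 'k' → 'rwk'
i=3: skip
i=4: add 't' → 'rwkt'
i=5: skip
i=6: add 'a' → 'rwkta'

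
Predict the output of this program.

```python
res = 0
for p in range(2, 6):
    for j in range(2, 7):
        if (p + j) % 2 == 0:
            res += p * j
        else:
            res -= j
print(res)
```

p=2,j=2: even sum, res = 0+4 = 4
p=2,j=3: odd sum, res = 4-3 = 1
p=2,j=4: even sum, res = 1+8 = 9
p=2,j=5: odd sum, res = 9-5 = 4
p=2,j=6: even sum, res = 4+12 = 16
p=3,j=2: odd sum, res = 16-2 = 14
p=3,j=3: even sum, res = 14+9 = 23
p=3,j=4: odd sum, res = 23-4 = 19
p=3,j=5: even sum, res = 19+15 = 34
p=3,j=6: odd sum, res = 34-6 = 28
p=4,j=2: even sum, res = 28+8 = 36
p=4,j=3: odd sum, res = 36-3 = 33
p=4,j=4: even sum, res = 33+16 = 49
p=4,j=5: odd sum, res = 49-5 = 44
p=4,j=6: even sum, res = 44+24 = 68
p=5,j=2: odd sum, res = 68-2 = 66
p=5,j=3: even sum, res = 66+15 = 81
p=5,j=4: odd sum, res = 81-4 = 77
p=5,j=5: even sum, res = 77+25 = 102
p=5,j=6: odd sum, res = 102-6 = 96

96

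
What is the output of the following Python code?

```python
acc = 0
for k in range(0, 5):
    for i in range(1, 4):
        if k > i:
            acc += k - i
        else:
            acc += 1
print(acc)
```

k=0,i=1: not 0>1, acc = 0+1 = 1
k=0,i=2: not 0>2, acc = 1+1 = 2
k=0,i=3: not 0>3, acc = 2+1 = 3
k=1,i=1: not 1>1, acc = 3+1 = 4
k=1,i=2: not 1>2, acc = 4+1 = 5
k=1,i=3: not 1>3, acc = 5+1 = 6
k=2,i=1: 2>1, acc = 6+1 = 7
k=2,i=2: not 2>2, acc = 7+1 = 8
k=2,i=3: not 2>3, acc = 8+1 = 9
k=3,i=1: 3>1, acc = 9+2 = 11
k=3,i=2: 3>2, acc = 11+1 = 12
k=3,i=3: not 3>3, acc = 12+1 = 13
k=4,i=1: 4>1, acc = 13+3 = 16
k=4,i=2: 4>2, acc = 16+2 = 18
k=4,i=3: 4>3, acc = 18+1 = 19

19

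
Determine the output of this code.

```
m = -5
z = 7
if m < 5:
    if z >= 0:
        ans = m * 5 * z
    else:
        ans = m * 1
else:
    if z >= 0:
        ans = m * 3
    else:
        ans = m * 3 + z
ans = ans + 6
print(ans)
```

m=-5, z=7
m < 5 is True; z >= 0 is True
→ ans = m * 5 * z = -175
ans = (-175)+6 = -169

-169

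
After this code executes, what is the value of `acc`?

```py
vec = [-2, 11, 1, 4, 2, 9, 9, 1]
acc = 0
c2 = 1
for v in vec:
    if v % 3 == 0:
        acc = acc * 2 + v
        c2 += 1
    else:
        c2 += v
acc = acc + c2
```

47

v=-2: not %3==0; c2=-1
v=11: not %3==0; c2=10
v=1: not %3==0; c2=11
v=4: not %3==0; c2=15
v=2: not %3==0; c2=17
v=9: %3==0, acc = 0*2+9 = 9; c2=18
v=9: %3==0, acc = 9*2+9 = 27; c2=19
v=1: not %3==0; c2=20
acc+c2 = 27+20 = 47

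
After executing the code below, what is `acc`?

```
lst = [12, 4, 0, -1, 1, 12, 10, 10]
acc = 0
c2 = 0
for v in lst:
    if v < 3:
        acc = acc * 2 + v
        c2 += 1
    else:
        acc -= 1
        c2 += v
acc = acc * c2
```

-1020

v=12: not <3, acc = 0-1 = -1; c2=12
v=4: not <3, acc = (-1)-1 = -2; c2=16
v=0: <3, acc = (-2)*2+0 = -4; c2=17
v=-1: <3, acc = (-4)*2+(-1) = -9; c2=18
v=1: <3, acc = (-9)*2+1 = -17; c2=19
v=12: not <3, acc = (-17)-1 = -18; c2=31
v=10: not <3, acc = (-18)-1 = -19; c2=41
v=10: not <3, acc = (-19)-1 = -20; c2=51
acc*c2 = (-20)*51 = -1020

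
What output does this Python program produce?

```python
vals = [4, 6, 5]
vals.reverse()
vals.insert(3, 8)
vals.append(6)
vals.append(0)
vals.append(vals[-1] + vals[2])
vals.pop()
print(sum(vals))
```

29

reverse → [5, 6, 4]
insert 8 at 3 → [5, 6, 4, 8]
append 6 → [5, 6, 4, 8, 6]
append 0 → [5, 6, 4, 8, 6, 0]
append vals[-1]+vals[2] = 0+4 = 4 → [5, 6, 4, 8, 6, 0, 4]
pop() removes 4 → [5, 6, 4, 8, 6, 0]
sum = 29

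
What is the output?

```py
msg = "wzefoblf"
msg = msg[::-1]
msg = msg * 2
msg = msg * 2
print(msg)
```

flbofezwflbofezwflbofezwflbofezw

reverse → 'flbofezw'
repeat ×2 → 'flbofezwflbofezw'
repeat ×2 → 'flbofezwflbofezwflbofezwflbofezw'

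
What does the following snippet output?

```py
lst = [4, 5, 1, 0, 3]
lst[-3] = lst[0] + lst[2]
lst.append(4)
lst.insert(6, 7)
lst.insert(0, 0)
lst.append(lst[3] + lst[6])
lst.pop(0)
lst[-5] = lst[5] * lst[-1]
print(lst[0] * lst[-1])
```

36

lst[-3] = lst[0]+lst[2] = 4+1 = 5 → [4, 5, 5, 0, 3]
append 4 → [4, 5, 5, 0, 3, 4]
insert 7 at 6 → [4, 5, 5, 0, 3, 4, 7]
insert 0 at 0 → [0, 4, 5, 5, 0, 3, 4, 7]
append lst[3]+lst[6] = 5+4 = 9 → [0, 4, 5, 5, 0, 3, 4, 7, 9]
pop(0) removes 0 → [4, 5, 5, 0, 3, 4, 7, 9]
lst[-5] = lst[5]*lst[-1] = 4*9 = 36 → [4, 5, 5, 36, 3, 4, 7, 9]
lst[0]*lst[-1] = 4*9 = 36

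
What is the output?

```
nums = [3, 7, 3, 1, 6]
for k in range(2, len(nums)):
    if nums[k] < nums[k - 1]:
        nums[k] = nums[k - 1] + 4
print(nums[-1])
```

k=2: 3<7, nums[2] = 7+4 = 11 → [3, 7, 11, 1, 6]
k=3: 1<11, nums[3] = 11+4 = 15 → [3, 7, 11, 15, 6]
k=4: 6<15, nums[4] = 15+4 = 19 → [3, 7, 11, 15, 19]

19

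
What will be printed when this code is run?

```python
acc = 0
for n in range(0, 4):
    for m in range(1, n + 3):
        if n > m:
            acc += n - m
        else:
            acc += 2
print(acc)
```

26

n=0,m=1: not 0>1, acc = 0+2 = 2
n=0,m=2: not 0>2, acc = 2+2 = 4
n=1,m=1: not 1>1, acc = 4+2 = 6
n=1,m=2: not 1>2, acc = 6+2 = 8
n=1,m=3: not 1>3, acc = 8+2 = 10
n=2,m=1: 2>1, acc = 10+1 = 11
n=2,m=2: not 2>2, acc = 11+2 = 13
n=2,m=3: not 2>3, acc = 13+2 = 15
n=2,m=4: not 2>4, acc = 15+2 = 17
n=3,m=1: 3>1, acc = 17+2 = 19
n=3,m=2: 3>2, acc = 19+1 = 20
n=3,m=3: not 3>3, acc = 20+2 = 22
n=3,m=4: not 3>4, acc = 22+2 = 24
n=3,m=5: not 3>5, acc = 24+2 = 26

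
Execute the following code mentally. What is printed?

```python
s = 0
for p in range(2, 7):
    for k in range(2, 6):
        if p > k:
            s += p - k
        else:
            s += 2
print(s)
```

p=2,k=2: not 2>2, s = 0+2 = 2
p=2,k=3: not 2>3, s = 2+2 = 4
p=2,k=4: not 2>4, s = 4+2 = 6
p=2,k=5: not 2>5, s = 6+2 = 8
p=3,k=2: 3>2, s = 8+1 = 9
p=3,k=3: not 3>3, s = 9+2 = 11
p=3,k=4: not 3>4, s = 11+2 = 13
p=3,k=5: not 3>5, s = 13+2 = 15
p=4,k=2: 4>2, s = 15+2 = 17
p=4,k=3: 4>3, s = 17+1 = 18
p=4,k=4: not 4>4, s = 18+2 = 20
p=4,k=5: not 4>5, s = 20+2 = 22
p=5,k=2: 5>2, s = 22+3 = 25
p=5,k=3: 5>3, s = 25+2 = 27
p=5,k=4: 5>4, s = 27+1 = 28
p=5,k=5: not 5>5, s = 28+2 = 30
p=6,k=2: 6>2, s = 30+4 = 34
p=6,k=3: 6>3, s = 34+3 = 37
p=6,k=4: 6>4, s = 37+2 = 39
p=6,k=5: 6>5, s = 39+1 = 40

40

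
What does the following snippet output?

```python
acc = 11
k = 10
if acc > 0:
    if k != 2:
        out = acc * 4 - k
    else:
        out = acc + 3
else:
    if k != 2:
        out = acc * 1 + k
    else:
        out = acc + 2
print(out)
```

acc=11, k=10
acc > 0 is True; k != 2 is True
→ out = acc * 4 - k = 34

34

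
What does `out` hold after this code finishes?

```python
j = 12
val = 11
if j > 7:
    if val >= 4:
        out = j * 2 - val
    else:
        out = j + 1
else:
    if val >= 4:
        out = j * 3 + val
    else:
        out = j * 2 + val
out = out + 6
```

j=12, val=11
j > 7 is True; val >= 4 is True
→ out = j * 2 - val = 13
out = 13+6 = 19

19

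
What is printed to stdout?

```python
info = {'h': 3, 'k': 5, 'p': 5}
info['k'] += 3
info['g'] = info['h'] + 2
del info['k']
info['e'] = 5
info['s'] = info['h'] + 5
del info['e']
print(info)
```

{'h': 3, 'p': 5, 'g': 5, 's': 8}

info['k'] = 5+3 = 8 → {'h': 3, 'k': 8, 'p': 5}
info['g'] = info['h']+2 = 5 → {'h': 3, 'k': 8, 'p': 5, 'g': 5}
del 'k' → {'h': 3, 'p': 5, 'g': 5}
info['e'] = 5 → {'h': 3, 'p': 5, 'g': 5, 'e': 5}
info['s'] = info['h']+5 = 8 → {'h': 3, 'p': 5, 'g': 5, 'e': 5, 's': 8}
del 'e' → {'h': 3, 'p': 5, 'g': 5, 's': 8}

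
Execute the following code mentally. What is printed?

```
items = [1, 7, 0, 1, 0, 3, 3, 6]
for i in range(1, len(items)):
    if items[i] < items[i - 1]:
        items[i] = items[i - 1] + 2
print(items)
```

i=1: 7>=1, unchanged → [1, 7, 0, 1, 0, 3, 3, 6]
i=2: 0<7, items[2] = 7+2 = 9 → [1, 7, 9, 1, 0, 3, 3, 6]
i=3: 1<9, items[3] = 9+2 = 11 → [1, 7, 9, 11, 0, 3, 3, 6]
i=4: 0<11, items[4] = 11+2 = 13 → [1, 7, 9, 11, 13, 3, 3, 6]
i=5: 3<13, items[5] = 13+2 = 15 → [1, 7, 9, 11, 13, 15, 3, 6]
i=6: 3<15, items[6] = 15+2 = 17 → [1, 7, 9, 11, 13, 15, 17, 6]
i=7: 6<17, items[7] = 17+2 = 19 → [1, 7, 9, 11, 13, 15, 17, 19]

[1, 7, 9, 11, 13, 15, 17, 19]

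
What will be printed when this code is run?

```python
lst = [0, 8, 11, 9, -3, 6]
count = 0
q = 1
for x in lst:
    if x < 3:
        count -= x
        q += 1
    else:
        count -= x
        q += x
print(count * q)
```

-1147

x=0: <3, count = 0-0 = 0; q=2
x=8: not <3, count = 0-8 = -8; q=10
x=11: not <3, count = (-8)-11 = -19; q=21
x=9: not <3, count = (-19)-9 = -28; q=30
x=-3: <3, count = (-28)-(-3) = -25; q=31
x=6: not <3, count = (-25)-6 = -31; q=37
count*q = (-31)*37 = -1147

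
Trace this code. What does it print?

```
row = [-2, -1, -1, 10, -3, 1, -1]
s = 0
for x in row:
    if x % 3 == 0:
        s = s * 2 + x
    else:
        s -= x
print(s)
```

x=-2: not %3==0, s = 0-(-2) = 2
x=-1: not %3==0, s = 2-(-1) = 3
x=-1: not %3==0, s = 3-(-1) = 4
x=10: not %3==0, s = 4-10 = -6
x=-3: %3==0, s = (-6)*2+(-3) = -15
x=1: not %3==0, s = (-15)-1 = -16
x=-1: not %3==0, s = (-16)-(-1) = -15

-15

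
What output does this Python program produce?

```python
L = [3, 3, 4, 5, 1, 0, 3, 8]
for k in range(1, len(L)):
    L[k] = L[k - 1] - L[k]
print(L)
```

k=1: L[1] = 3-3 = 0 → [3, 0, 4, 5, 1, 0, 3, 8]
k=2: L[2] = 0-4 = -4 → [3, 0, -4, 5, 1, 0, 3, 8]
k=3: L[3] = (-4)-5 = -9 → [3, 0, -4, -9, 1, 0, 3, 8]
k=4: L[4] = (-9)-1 = -10 → [3, 0, -4, -9, -10, 0, 3, 8]
k=5: L[5] = (-10)-0 = -10 → [3, 0, -4, -9, -10, -10, 3, 8]
k=6: L[6] = (-10)-3 = -13 → [3, 0, -4, -9, -10, -10, -13, 8]
k=7: L[7] = (-13)-8 = -21 → [3, 0, -4, -9, -10, -10, -13, -21]

[3, 0, -4, -9, -10, -10, -13, -21]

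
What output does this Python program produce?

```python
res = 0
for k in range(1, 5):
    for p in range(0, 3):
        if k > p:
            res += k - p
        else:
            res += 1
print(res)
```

k=1,p=0: 1>0, res = 0+1 = 1
k=1,p=1: not 1>1, res = 1+1 = 2
k=1,p=2: not 1>2, res = 2+1 = 3
k=2,p=0: 2>0, res = 3+2 = 5
k=2,p=1: 2>1, res = 5+1 = 6
k=2,p=2: not 2>2, res = 6+1 = 7
k=3,p=0: 3>0, res = 7+3 = 10
k=3,p=1: 3>1, res = 10+2 = 12
k=3,p=2: 3>2, res = 12+1 = 13
k=4,p=0: 4>0, res = 13+4 = 17
k=4,p=1: 4>1, res = 17+3 = 20
k=4,p=2: 4>2, res = 20+2 = 22

22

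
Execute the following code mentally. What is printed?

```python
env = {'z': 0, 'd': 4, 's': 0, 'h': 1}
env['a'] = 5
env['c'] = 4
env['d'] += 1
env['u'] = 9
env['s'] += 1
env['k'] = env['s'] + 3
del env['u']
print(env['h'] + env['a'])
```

env['a'] = 5 → {'z': 0, 'd': 4, 's': 0, 'h': 1, 'a': 5}
env['c'] = 4 → {'z': 0, 'd': 4, 's': 0, 'h': 1, 'a': 5, 'c': 4}
env['d'] = 4+1 = 5 → {'z': 0, 'd': 5, 's': 0, 'h': 1, 'a': 5, 'c': 4}
env['u'] = 9 → {'z': 0, 'd': 5, 's': 0, 'h': 1, 'a': 5, 'c': 4, 'u': 9}
env['s'] = 0+1 = 1 → {'z': 0, 'd': 5, 's': 1, 'h': 1, 'a': 5, 'c': 4, 'u': 9}
env['k'] = env['s']+3 = 4 → {'z': 0, 'd': 5, 's': 1, 'h': 1, 'a': 5, 'c': 4, 'u': 9, 'k': 4}
del 'u' → {'z': 0, 'd': 5, 's': 1, 'h': 1, 'a': 5, 'c': 4, 'k': 4}
env['h']+env['a'] = 1+5 = 6

6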